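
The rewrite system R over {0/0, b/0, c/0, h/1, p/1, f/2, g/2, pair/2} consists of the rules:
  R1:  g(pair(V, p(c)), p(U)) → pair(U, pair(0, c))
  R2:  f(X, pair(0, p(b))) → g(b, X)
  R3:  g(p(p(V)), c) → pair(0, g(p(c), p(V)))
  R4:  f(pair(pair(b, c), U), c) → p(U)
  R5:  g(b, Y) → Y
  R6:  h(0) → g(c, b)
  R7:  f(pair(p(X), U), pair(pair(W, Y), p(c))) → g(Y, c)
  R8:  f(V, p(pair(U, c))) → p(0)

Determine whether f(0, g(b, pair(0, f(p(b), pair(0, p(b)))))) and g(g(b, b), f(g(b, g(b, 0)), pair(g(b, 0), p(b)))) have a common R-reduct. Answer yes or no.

Reduce t₁ = f(0, g(b, pair(0, f(p(b), pair(0, p(b)))))):
1. f(0, g(b, pair(0, f(p(b), pair(0, p(b))))))  →  f(0, pair(0, f(p(b), pair(0, p(b)))))   [R5 at 2]
2. f(0, pair(0, f(p(b), pair(0, p(b)))))  →  f(0, pair(0, g(b, p(b))))   [R2 at 2.2]
3. f(0, pair(0, g(b, p(b))))  →  f(0, pair(0, p(b)))   [R5 at 2.2]
4. f(0, pair(0, p(b)))  →  g(b, 0)   [R2 at ε]
5. g(b, 0)  →  0   [R5 at ε]

Reduce t₂ = g(g(b, b), f(g(b, g(b, 0)), pair(g(b, 0), p(b)))):
1. g(g(b, b), f(g(b, g(b, 0)), pair(g(b, 0), p(b))))  →  g(b, f(g(b, g(b, 0)), pair(g(b, 0), p(b))))   [R5 at 1]
2. g(b, f(g(b, g(b, 0)), pair(g(b, 0), p(b))))  →  f(g(b, g(b, 0)), pair(g(b, 0), p(b)))   [R5 at ε]
3. f(g(b, g(b, 0)), pair(g(b, 0), p(b)))  →  f(g(b, 0), pair(g(b, 0), p(b)))   [R5 at 1]
4. f(g(b, 0), pair(g(b, 0), p(b)))  →  f(0, pair(g(b, 0), p(b)))   [R5 at 1]
5. f(0, pair(g(b, 0), p(b)))  →  f(0, pair(0, p(b)))   [R5 at 2.1]
6. f(0, pair(0, p(b)))  →  g(b, 0)   [R2 at ε]
7. g(b, 0)  →  0   [R5 at ε]

yes — NF(t₁) = 0, NF(t₂) = 0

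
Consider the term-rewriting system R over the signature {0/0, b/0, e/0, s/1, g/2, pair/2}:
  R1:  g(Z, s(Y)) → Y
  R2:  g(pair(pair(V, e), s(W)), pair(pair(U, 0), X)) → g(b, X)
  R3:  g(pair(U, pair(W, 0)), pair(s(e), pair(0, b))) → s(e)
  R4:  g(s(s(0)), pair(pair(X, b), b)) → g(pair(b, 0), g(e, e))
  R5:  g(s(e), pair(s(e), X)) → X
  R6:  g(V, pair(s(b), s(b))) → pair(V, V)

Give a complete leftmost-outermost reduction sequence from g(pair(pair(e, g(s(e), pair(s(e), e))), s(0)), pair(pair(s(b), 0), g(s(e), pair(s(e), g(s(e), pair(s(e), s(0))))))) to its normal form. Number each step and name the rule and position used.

0

1. g(pair(pair(e, g(s(e), pair(s(e), e))), s(0)), pair(pair(s(b), 0), g(s(e), pair(s(e), g(s(e), pair(s(e), s(0)))))))  →  g(pair(pair(e, e), s(0)), pair(pair(s(b), 0), g(s(e), pair(s(e), g(s(e), pair(s(e), s(0)))))))   [R5 at 1.1.2]
2. g(pair(pair(e, e), s(0)), pair(pair(s(b), 0), g(s(e), pair(s(e), g(s(e), pair(s(e), s(0)))))))  →  g(b, g(s(e), pair(s(e), g(s(e), pair(s(e), s(0))))))   [R2 at ε]
3. g(b, g(s(e), pair(s(e), g(s(e), pair(s(e), s(0))))))  →  g(b, g(s(e), pair(s(e), s(0))))   [R5 at 2]
4. g(b, g(s(e), pair(s(e), s(0))))  →  g(b, s(0))   [R5 at 2]
5. g(b, s(0))  →  0   [R1 at ε]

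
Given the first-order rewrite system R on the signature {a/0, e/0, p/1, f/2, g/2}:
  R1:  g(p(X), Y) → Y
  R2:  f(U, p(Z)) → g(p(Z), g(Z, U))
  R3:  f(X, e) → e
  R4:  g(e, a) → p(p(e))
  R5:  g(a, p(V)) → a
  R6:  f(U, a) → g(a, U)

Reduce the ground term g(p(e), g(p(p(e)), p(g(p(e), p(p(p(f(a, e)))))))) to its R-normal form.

p(p(p(p(e))))

1. g(p(e), g(p(p(e)), p(g(p(e), p(p(p(f(a, e))))))))  →  g(p(p(e)), p(g(p(e), p(p(p(f(a, e)))))))   [R1 at ε]
2. g(p(p(e)), p(g(p(e), p(p(p(f(a, e)))))))  →  p(g(p(e), p(p(p(f(a, e))))))   [R1 at ε]
3. p(g(p(e), p(p(p(f(a, e))))))  →  p(p(p(p(f(a, e)))))   [R1 at 1]
4. p(p(p(p(f(a, e)))))  →  p(p(p(p(e))))   [R3 at 1.1.1.1]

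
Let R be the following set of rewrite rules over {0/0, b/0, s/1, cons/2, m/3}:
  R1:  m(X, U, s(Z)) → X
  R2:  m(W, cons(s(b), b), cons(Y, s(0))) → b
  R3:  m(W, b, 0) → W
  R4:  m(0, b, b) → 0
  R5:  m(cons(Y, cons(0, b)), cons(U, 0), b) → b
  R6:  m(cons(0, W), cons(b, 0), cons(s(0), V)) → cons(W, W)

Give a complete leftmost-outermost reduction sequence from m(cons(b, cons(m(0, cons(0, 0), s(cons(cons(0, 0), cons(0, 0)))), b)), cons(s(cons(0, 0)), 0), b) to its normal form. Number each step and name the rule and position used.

b

1. m(cons(b, cons(m(0, cons(0, 0), s(cons(cons(0, 0), cons(0, 0)))), b)), cons(s(cons(0, 0)), 0), b)  →  m(cons(b, cons(0, b)), cons(s(cons(0, 0)), 0), b)   [R1 at 1.2.1]
2. m(cons(b, cons(0, b)), cons(s(cons(0, 0)), 0), b)  →  b   [R5 at ε]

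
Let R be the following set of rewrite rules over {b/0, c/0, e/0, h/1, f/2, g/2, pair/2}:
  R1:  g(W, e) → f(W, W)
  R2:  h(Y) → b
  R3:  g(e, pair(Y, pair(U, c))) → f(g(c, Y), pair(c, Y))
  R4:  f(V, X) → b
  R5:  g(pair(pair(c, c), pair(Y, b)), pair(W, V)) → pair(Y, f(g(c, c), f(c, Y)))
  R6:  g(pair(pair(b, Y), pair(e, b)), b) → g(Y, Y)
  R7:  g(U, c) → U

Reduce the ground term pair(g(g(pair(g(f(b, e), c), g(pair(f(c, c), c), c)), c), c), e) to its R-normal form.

pair(pair(b, pair(b, c)), e)

1. pair(g(g(pair(g(f(b, e), c), g(pair(f(c, c), c), c)), c), c), e)  →  pair(g(pair(g(f(b, e), c), g(pair(f(c, c), c), c)), c), e)   [R7 at 1]
2. pair(g(pair(g(f(b, e), c), g(pair(f(c, c), c), c)), c), e)  →  pair(pair(g(f(b, e), c), g(pair(f(c, c), c), c)), e)   [R7 at 1]
3. pair(pair(g(f(b, e), c), g(pair(f(c, c), c), c)), e)  →  pair(pair(f(b, e), g(pair(f(c, c), c), c)), e)   [R7 at 1.1]
4. pair(pair(f(b, e), g(pair(f(c, c), c), c)), e)  →  pair(pair(b, g(pair(f(c, c), c), c)), e)   [R4 at 1.1]
5. pair(pair(b, g(pair(f(c, c), c), c)), e)  →  pair(pair(b, pair(f(c, c), c)), e)   [R7 at 1.2]
6. pair(pair(b, pair(f(c, c), c)), e)  →  pair(pair(b, pair(b, c)), e)   [R4 at 1.2.1]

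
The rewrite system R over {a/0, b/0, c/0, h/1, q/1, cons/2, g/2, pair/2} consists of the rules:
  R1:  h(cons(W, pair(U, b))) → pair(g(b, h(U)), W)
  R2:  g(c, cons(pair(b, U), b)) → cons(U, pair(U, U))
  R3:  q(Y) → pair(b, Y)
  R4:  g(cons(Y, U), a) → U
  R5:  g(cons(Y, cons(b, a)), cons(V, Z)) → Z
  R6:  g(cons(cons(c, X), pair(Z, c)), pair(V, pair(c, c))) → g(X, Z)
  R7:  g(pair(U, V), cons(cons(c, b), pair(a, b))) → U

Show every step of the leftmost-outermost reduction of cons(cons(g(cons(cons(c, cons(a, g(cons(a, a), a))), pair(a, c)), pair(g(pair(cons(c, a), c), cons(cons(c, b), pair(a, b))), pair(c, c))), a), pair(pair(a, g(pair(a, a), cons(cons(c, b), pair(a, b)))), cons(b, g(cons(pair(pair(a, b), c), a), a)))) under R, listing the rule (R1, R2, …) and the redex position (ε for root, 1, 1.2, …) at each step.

cons(cons(a, a), pair(pair(a, a), cons(b, a)))

1. cons(cons(g(cons(cons(c, cons(a, g(cons(a, a), a))), pair(a, c)), pair(g(pair(cons(c, a), c), cons(cons(c, b), pair(a, b))), pair(c, c))), a), pair(pair(a, g(pair(a, a), cons(cons(c, b), pair(a, b)))), cons(b, g(cons(pair(pair(a, b), c), a), a))))  →  cons(cons(g(cons(a, g(cons(a, a), a)), a), a), pair(pair(a, g(pair(a, a), cons(cons(c, b), pair(a, b)))), cons(b, g(cons(pair(pair(a, b), c), a), a))))   [R6 at 1.1]
2. cons(cons(g(cons(a, g(cons(a, a), a)), a), a), pair(pair(a, g(pair(a, a), cons(cons(c, b), pair(a, b)))), cons(b, g(cons(pair(pair(a, b), c), a), a))))  →  cons(cons(g(cons(a, a), a), a), pair(pair(a, g(pair(a, a), cons(cons(c, b), pair(a, b)))), cons(b, g(cons(pair(pair(a, b), c), a), a))))   [R4 at 1.1]
3. cons(cons(g(cons(a, a), a), a), pair(pair(a, g(pair(a, a), cons(cons(c, b), pair(a, b)))), cons(b, g(cons(pair(pair(a, b), c), a), a))))  →  cons(cons(a, a), pair(pair(a, g(pair(a, a), cons(cons(c, b), pair(a, b)))), cons(b, g(cons(pair(pair(a, b), c), a), a))))   [R4 at 1.1]
4. cons(cons(a, a), pair(pair(a, g(pair(a, a), cons(cons(c, b), pair(a, b)))), cons(b, g(cons(pair(pair(a, b), c), a), a))))  →  cons(cons(a, a), pair(pair(a, a), cons(b, g(cons(pair(pair(a, b), c), a), a))))   [R7 at 2.1.2]
5. cons(cons(a, a), pair(pair(a, a), cons(b, g(cons(pair(pair(a, b), c), a), a))))  →  cons(cons(a, a), pair(pair(a, a), cons(b, a)))   [R4 at 2.2.2]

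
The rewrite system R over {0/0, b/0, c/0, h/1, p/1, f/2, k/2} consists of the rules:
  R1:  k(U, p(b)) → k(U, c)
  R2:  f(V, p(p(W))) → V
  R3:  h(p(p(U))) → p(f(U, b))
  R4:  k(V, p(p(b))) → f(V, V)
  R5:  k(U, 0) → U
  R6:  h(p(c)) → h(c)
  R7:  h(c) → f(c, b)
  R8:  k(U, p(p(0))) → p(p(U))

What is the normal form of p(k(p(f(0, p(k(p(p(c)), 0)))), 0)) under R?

1. p(k(p(f(0, p(k(p(p(c)), 0)))), 0))  →  p(p(f(0, p(k(p(p(c)), 0)))))   [R5 at 1]
2. p(p(f(0, p(k(p(p(c)), 0)))))  →  p(p(f(0, p(p(p(c))))))   [R5 at 1.1.2.1]
3. p(p(f(0, p(p(p(c))))))  →  p(p(0))   [R2 at 1.1]

p(p(0))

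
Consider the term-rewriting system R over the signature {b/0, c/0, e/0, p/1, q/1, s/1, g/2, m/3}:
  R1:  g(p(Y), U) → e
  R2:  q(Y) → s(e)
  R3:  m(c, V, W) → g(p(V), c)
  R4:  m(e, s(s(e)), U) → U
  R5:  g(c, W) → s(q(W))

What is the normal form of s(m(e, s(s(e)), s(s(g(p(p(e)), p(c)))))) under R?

1. s(m(e, s(s(e)), s(s(g(p(p(e)), p(c))))))  →  s(s(s(g(p(p(e)), p(c)))))   [R4 at 1]
2. s(s(s(g(p(p(e)), p(c)))))  →  s(s(s(e)))   [R1 at 1.1.1]

s(s(s(e)))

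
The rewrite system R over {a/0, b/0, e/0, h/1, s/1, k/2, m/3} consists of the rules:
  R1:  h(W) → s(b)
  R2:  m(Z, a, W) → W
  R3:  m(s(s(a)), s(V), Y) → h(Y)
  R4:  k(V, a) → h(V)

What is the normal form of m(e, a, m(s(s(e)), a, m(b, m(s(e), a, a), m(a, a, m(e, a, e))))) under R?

e

1. m(e, a, m(s(s(e)), a, m(b, m(s(e), a, a), m(a, a, m(e, a, e)))))  →  m(s(s(e)), a, m(b, m(s(e), a, a), m(a, a, m(e, a, e))))   [R2 at ε]
2. m(s(s(e)), a, m(b, m(s(e), a, a), m(a, a, m(e, a, e))))  →  m(b, m(s(e), a, a), m(a, a, m(e, a, e)))   [R2 at ε]
3. m(b, m(s(e), a, a), m(a, a, m(e, a, e)))  →  m(b, a, m(a, a, m(e, a, e)))   [R2 at 2]
4. m(b, a, m(a, a, m(e, a, e)))  →  m(a, a, m(e, a, e))   [R2 at ε]
5. m(a, a, m(e, a, e))  →  m(e, a, e)   [R2 at ε]
6. m(e, a, e)  →  e   [R2 at ε]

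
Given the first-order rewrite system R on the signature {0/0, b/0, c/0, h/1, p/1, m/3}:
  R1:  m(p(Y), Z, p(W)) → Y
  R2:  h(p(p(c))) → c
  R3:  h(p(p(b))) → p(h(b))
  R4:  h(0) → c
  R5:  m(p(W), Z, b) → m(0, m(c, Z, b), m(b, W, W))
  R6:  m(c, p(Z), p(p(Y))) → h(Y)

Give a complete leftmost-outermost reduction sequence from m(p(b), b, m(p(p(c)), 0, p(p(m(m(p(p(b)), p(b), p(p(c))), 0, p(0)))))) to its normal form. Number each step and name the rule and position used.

1. m(p(b), b, m(p(p(c)), 0, p(p(m(m(p(p(b)), p(b), p(p(c))), 0, p(0))))))  →  m(p(b), b, p(c))   [R1 at 3]
2. m(p(b), b, p(c))  →  b   [R1 at ε]

b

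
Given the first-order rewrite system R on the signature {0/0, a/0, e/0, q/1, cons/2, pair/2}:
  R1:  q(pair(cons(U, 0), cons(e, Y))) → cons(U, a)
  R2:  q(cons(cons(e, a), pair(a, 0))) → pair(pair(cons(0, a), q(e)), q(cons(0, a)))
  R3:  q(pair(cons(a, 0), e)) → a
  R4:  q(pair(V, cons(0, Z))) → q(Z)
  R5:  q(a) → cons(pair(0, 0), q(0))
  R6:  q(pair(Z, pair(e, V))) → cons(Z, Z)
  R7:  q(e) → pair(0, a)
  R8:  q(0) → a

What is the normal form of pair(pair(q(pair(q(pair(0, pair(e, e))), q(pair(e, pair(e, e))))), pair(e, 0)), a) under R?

pair(pair(cons(0, a), pair(e, 0)), a)

1. pair(pair(q(pair(q(pair(0, pair(e, e))), q(pair(e, pair(e, e))))), pair(e, 0)), a)  →  pair(pair(q(pair(cons(0, 0), q(pair(e, pair(e, e))))), pair(e, 0)), a)   [R6 at 1.1.1.1]
2. pair(pair(q(pair(cons(0, 0), q(pair(e, pair(e, e))))), pair(e, 0)), a)  →  pair(pair(q(pair(cons(0, 0), cons(e, e))), pair(e, 0)), a)   [R6 at 1.1.1.2]
3. pair(pair(q(pair(cons(0, 0), cons(e, e))), pair(e, 0)), a)  →  pair(pair(cons(0, a), pair(e, 0)), a)   [R1 at 1.1]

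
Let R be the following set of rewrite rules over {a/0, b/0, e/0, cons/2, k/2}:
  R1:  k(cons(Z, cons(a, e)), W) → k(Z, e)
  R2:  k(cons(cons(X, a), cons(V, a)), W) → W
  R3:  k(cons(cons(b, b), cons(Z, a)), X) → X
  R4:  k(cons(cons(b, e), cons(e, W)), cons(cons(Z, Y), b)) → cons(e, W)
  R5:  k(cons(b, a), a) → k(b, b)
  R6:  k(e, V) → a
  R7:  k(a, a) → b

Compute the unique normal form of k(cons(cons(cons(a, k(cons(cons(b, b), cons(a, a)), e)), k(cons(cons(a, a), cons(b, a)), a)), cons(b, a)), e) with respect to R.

1. k(cons(cons(cons(a, k(cons(cons(b, b), cons(a, a)), e)), k(cons(cons(a, a), cons(b, a)), a)), cons(b, a)), e)  →  k(cons(cons(cons(a, e), k(cons(cons(a, a), cons(b, a)), a)), cons(b, a)), e)   [R3 at 1.1.1.2]
2. k(cons(cons(cons(a, e), k(cons(cons(a, a), cons(b, a)), a)), cons(b, a)), e)  →  k(cons(cons(cons(a, e), a), cons(b, a)), e)   [R2 at 1.1.2]
3. k(cons(cons(cons(a, e), a), cons(b, a)), e)  →  e   [R2 at ε]

e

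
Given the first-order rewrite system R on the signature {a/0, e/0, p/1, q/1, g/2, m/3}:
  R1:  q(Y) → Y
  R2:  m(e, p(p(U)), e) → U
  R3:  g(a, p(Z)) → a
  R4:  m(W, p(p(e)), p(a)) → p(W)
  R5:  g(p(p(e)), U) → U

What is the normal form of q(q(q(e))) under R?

1. q(q(q(e)))  →  q(q(e))   [R1 at ε]
2. q(q(e))  →  q(e)   [R1 at ε]
3. q(e)  →  e   [R1 at ε]

e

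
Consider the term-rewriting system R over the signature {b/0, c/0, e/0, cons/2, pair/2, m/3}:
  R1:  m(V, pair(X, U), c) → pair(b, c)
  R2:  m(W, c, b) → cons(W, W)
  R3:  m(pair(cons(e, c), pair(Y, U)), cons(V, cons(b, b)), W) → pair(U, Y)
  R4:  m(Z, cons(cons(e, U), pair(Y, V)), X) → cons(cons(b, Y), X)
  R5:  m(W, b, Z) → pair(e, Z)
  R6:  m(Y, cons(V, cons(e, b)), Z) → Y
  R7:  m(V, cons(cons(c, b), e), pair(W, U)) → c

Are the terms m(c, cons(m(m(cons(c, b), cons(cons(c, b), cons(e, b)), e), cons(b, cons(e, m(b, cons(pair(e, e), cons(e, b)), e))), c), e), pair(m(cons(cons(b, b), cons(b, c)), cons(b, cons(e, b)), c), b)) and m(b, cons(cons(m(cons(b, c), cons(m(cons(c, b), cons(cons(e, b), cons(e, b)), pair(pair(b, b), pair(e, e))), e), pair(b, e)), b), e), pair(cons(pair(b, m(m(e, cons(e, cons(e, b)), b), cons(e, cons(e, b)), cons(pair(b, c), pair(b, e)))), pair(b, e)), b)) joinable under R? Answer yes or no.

yes — NF(t₁) = c, NF(t₂) = c

Reduce t₁ = m(c, cons(m(m(cons(c, b), cons(cons(c, b), cons(e, b)), e), cons(b, cons(e, m(b, cons(pair(e, e), cons(e, b)), e))), c), e), pair(m(cons(cons(b, b), cons(b, c)), cons(b, cons(e, b)), c), b)):
1. m(c, cons(m(m(cons(c, b), cons(cons(c, b), cons(e, b)), e), cons(b, cons(e, m(b, cons(pair(e, e), cons(e, b)), e))), c), e), pair(m(cons(cons(b, b), cons(b, c)), cons(b, cons(e, b)), c), b))  →  m(c, cons(m(cons(c, b), cons(b, cons(e, m(b, cons(pair(e, e), cons(e, b)), e))), c), e), pair(m(cons(cons(b, b), cons(b, c)), cons(b, cons(e, b)), c), b))   [R6 at 2.1.1]
2. m(c, cons(m(cons(c, b), cons(b, cons(e, m(b, cons(pair(e, e), cons(e, b)), e))), c), e), pair(m(cons(cons(b, b), cons(b, c)), cons(b, cons(e, b)), c), b))  →  m(c, cons(m(cons(c, b), cons(b, cons(e, b)), c), e), pair(m(cons(cons(b, b), cons(b, c)), cons(b, cons(e, b)), c), b))   [R6 at 2.1.2.2.2]
3. m(c, cons(m(cons(c, b), cons(b, cons(e, b)), c), e), pair(m(cons(cons(b, b), cons(b, c)), cons(b, cons(e, b)), c), b))  →  m(c, cons(cons(c, b), e), pair(m(cons(cons(b, b), cons(b, c)), cons(b, cons(e, b)), c), b))   [R6 at 2.1]
4. m(c, cons(cons(c, b), e), pair(m(cons(cons(b, b), cons(b, c)), cons(b, cons(e, b)), c), b))  →  c   [R7 at ε]

Reduce t₂ = m(b, cons(cons(m(cons(b, c), cons(m(cons(c, b), cons(cons(e, b), cons(e, b)), pair(pair(b, b), pair(e, e))), e), pair(b, e)), b), e), pair(cons(pair(b, m(m(e, cons(e, cons(e, b)), b), cons(e, cons(e, b)), cons(pair(b, c), pair(b, e)))), pair(b, e)), b)):
1. m(b, cons(cons(m(cons(b, c), cons(m(cons(c, b), cons(cons(e, b), cons(e, b)), pair(pair(b, b), pair(e, e))), e), pair(b, e)), b), e), pair(cons(pair(b, m(m(e, cons(e, cons(e, b)), b), cons(e, cons(e, b)), cons(pair(b, c), pair(b, e)))), pair(b, e)), b))  →  m(b, cons(cons(m(cons(b, c), cons(cons(c, b), e), pair(b, e)), b), e), pair(cons(pair(b, m(m(e, cons(e, cons(e, b)), b), cons(e, cons(e, b)), cons(pair(b, c), pair(b, e)))), pair(b, e)), b))   [R6 at 2.1.1.2.1]
2. m(b, cons(cons(m(cons(b, c), cons(cons(c, b), e), pair(b, e)), b), e), pair(cons(pair(b, m(m(e, cons(e, cons(e, b)), b), cons(e, cons(e, b)), cons(pair(b, c), pair(b, e)))), pair(b, e)), b))  →  m(b, cons(cons(c, b), e), pair(cons(pair(b, m(m(e, cons(e, cons(e, b)), b), cons(e, cons(e, b)), cons(pair(b, c), pair(b, e)))), pair(b, e)), b))   [R7 at 2.1.1]
3. m(b, cons(cons(c, b), e), pair(cons(pair(b, m(m(e, cons(e, cons(e, b)), b), cons(e, cons(e, b)), cons(pair(b, c), pair(b, e)))), pair(b, e)), b))  →  c   [R7 at ε]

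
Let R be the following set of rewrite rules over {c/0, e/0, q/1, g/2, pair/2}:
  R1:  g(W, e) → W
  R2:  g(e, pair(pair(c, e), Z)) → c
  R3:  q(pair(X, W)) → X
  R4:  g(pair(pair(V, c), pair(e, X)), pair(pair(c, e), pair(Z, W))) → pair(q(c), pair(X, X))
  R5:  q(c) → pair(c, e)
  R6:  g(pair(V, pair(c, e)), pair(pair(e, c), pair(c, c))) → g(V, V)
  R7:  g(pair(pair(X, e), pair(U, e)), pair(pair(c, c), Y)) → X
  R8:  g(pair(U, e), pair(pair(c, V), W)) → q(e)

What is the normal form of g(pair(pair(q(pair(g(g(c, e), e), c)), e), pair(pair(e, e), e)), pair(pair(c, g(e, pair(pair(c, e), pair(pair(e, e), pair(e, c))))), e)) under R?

1. g(pair(pair(q(pair(g(g(c, e), e), c)), e), pair(pair(e, e), e)), pair(pair(c, g(e, pair(pair(c, e), pair(pair(e, e), pair(e, c))))), e))  →  g(pair(pair(g(g(c, e), e), e), pair(pair(e, e), e)), pair(pair(c, g(e, pair(pair(c, e), pair(pair(e, e), pair(e, c))))), e))   [R3 at 1.1.1]
2. g(pair(pair(g(g(c, e), e), e), pair(pair(e, e), e)), pair(pair(c, g(e, pair(pair(c, e), pair(pair(e, e), pair(e, c))))), e))  →  g(pair(pair(g(c, e), e), pair(pair(e, e), e)), pair(pair(c, g(e, pair(pair(c, e), pair(pair(e, e), pair(e, c))))), e))   [R1 at 1.1.1]
3. g(pair(pair(g(c, e), e), pair(pair(e, e), e)), pair(pair(c, g(e, pair(pair(c, e), pair(pair(e, e), pair(e, c))))), e))  →  g(pair(pair(c, e), pair(pair(e, e), e)), pair(pair(c, g(e, pair(pair(c, e), pair(pair(e, e), pair(e, c))))), e))   [R1 at 1.1.1]
4. g(pair(pair(c, e), pair(pair(e, e), e)), pair(pair(c, g(e, pair(pair(c, e), pair(pair(e, e), pair(e, c))))), e))  →  g(pair(pair(c, e), pair(pair(e, e), e)), pair(pair(c, c), e))   [R2 at 2.1.2]
5. g(pair(pair(c, e), pair(pair(e, e), e)), pair(pair(c, c), e))  →  c   [R7 at ε]

c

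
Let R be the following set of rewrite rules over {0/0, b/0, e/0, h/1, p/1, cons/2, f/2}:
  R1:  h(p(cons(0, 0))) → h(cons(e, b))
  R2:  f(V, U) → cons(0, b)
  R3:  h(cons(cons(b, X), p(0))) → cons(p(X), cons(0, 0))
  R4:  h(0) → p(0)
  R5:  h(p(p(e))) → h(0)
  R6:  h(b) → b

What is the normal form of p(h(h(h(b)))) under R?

p(b)

1. p(h(h(h(b))))  →  p(h(h(b)))   [R6 at 1.1.1]
2. p(h(h(b)))  →  p(h(b))   [R6 at 1.1]
3. p(h(b))  →  p(b)   [R6 at 1]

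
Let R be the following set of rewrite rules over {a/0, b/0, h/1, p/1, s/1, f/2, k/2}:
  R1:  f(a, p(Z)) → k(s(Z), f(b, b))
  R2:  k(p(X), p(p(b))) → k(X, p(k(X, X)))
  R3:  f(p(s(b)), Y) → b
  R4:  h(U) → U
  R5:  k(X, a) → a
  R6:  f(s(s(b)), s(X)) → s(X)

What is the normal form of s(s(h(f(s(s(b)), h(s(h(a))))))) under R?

s(s(s(a)))

1. s(s(h(f(s(s(b)), h(s(h(a)))))))  →  s(s(f(s(s(b)), h(s(h(a))))))   [R4 at 1.1]
2. s(s(f(s(s(b)), h(s(h(a))))))  →  s(s(f(s(s(b)), s(h(a)))))   [R4 at 1.1.2]
3. s(s(f(s(s(b)), s(h(a)))))  →  s(s(s(h(a))))   [R6 at 1.1]
4. s(s(s(h(a))))  →  s(s(s(a)))   [R4 at 1.1.1]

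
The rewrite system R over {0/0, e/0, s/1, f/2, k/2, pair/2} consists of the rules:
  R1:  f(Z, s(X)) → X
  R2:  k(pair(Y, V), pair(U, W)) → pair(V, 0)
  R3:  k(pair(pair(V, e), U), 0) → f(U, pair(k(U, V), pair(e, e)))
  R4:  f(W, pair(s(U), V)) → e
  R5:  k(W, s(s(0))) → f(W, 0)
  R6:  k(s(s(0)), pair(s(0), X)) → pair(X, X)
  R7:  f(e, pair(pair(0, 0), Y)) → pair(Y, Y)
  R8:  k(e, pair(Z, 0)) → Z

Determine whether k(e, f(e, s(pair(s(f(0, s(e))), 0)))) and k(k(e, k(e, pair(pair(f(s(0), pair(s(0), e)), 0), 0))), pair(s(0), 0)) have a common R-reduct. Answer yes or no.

no — NF(t₁) = s(e), NF(t₂) = s(0)

Reduce t₁ = k(e, f(e, s(pair(s(f(0, s(e))), 0)))):
1. k(e, f(e, s(pair(s(f(0, s(e))), 0))))  →  k(e, pair(s(f(0, s(e))), 0))   [R1 at 2]
2. k(e, pair(s(f(0, s(e))), 0))  →  s(f(0, s(e)))   [R8 at ε]
3. s(f(0, s(e)))  →  s(e)   [R1 at 1]

Reduce t₂ = k(k(e, k(e, pair(pair(f(s(0), pair(s(0), e)), 0), 0))), pair(s(0), 0)):
1. k(k(e, k(e, pair(pair(f(s(0), pair(s(0), e)), 0), 0))), pair(s(0), 0))  →  k(k(e, pair(f(s(0), pair(s(0), e)), 0)), pair(s(0), 0))   [R8 at 1.2]
2. k(k(e, pair(f(s(0), pair(s(0), e)), 0)), pair(s(0), 0))  →  k(f(s(0), pair(s(0), e)), pair(s(0), 0))   [R8 at 1]
3. k(f(s(0), pair(s(0), e)), pair(s(0), 0))  →  k(e, pair(s(0), 0))   [R4 at 1]
4. k(e, pair(s(0), 0))  →  s(0)   [R8 at ε]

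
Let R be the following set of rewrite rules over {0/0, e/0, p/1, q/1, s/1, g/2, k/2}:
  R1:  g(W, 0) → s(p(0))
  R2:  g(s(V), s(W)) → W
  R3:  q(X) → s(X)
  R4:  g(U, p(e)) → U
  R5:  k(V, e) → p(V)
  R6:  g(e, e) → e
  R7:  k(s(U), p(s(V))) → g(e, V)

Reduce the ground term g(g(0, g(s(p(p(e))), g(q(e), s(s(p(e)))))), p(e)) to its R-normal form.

1. g(g(0, g(s(p(p(e))), g(q(e), s(s(p(e)))))), p(e))  →  g(0, g(s(p(p(e))), g(q(e), s(s(p(e))))))   [R4 at ε]
2. g(0, g(s(p(p(e))), g(q(e), s(s(p(e))))))  →  g(0, g(s(p(p(e))), g(s(e), s(s(p(e))))))   [R3 at 2.2.1]
3. g(0, g(s(p(p(e))), g(s(e), s(s(p(e))))))  →  g(0, g(s(p(p(e))), s(p(e))))   [R2 at 2.2]
4. g(0, g(s(p(p(e))), s(p(e))))  →  g(0, p(e))   [R2 at 2]
5. g(0, p(e))  →  0   [R4 at ε]

0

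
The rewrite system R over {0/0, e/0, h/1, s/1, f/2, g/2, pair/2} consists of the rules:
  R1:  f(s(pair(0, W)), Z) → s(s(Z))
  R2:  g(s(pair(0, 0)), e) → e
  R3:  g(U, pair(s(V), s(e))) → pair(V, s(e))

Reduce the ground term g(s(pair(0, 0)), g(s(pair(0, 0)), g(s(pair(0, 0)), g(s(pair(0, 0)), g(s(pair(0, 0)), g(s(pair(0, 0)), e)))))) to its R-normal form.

1. g(s(pair(0, 0)), g(s(pair(0, 0)), g(s(pair(0, 0)), g(s(pair(0, 0)), g(s(pair(0, 0)), g(s(pair(0, 0)), e))))))  →  g(s(pair(0, 0)), g(s(pair(0, 0)), g(s(pair(0, 0)), g(s(pair(0, 0)), g(s(pair(0, 0)), e)))))   [R2 at 2.2.2.2.2]
2. g(s(pair(0, 0)), g(s(pair(0, 0)), g(s(pair(0, 0)), g(s(pair(0, 0)), g(s(pair(0, 0)), e)))))  →  g(s(pair(0, 0)), g(s(pair(0, 0)), g(s(pair(0, 0)), g(s(pair(0, 0)), e))))   [R2 at 2.2.2.2]
3. g(s(pair(0, 0)), g(s(pair(0, 0)), g(s(pair(0, 0)), g(s(pair(0, 0)), e))))  →  g(s(pair(0, 0)), g(s(pair(0, 0)), g(s(pair(0, 0)), e)))   [R2 at 2.2.2]
4. g(s(pair(0, 0)), g(s(pair(0, 0)), g(s(pair(0, 0)), e)))  →  g(s(pair(0, 0)), g(s(pair(0, 0)), e))   [R2 at 2.2]
5. g(s(pair(0, 0)), g(s(pair(0, 0)), e))  →  g(s(pair(0, 0)), e)   [R2 at 2]
6. g(s(pair(0, 0)), e)  →  e   [R2 at ε]

e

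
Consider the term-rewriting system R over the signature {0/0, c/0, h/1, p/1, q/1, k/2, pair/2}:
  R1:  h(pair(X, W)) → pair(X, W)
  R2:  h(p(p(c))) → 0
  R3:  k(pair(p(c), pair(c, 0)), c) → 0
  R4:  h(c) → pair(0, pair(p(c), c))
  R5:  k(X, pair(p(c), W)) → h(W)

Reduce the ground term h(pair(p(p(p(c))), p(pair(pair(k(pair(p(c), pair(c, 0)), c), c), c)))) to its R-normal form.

pair(p(p(p(c))), p(pair(pair(0, c), c)))

1. h(pair(p(p(p(c))), p(pair(pair(k(pair(p(c), pair(c, 0)), c), c), c))))  →  pair(p(p(p(c))), p(pair(pair(k(pair(p(c), pair(c, 0)), c), c), c)))   [R1 at ε]
2. pair(p(p(p(c))), p(pair(pair(k(pair(p(c), pair(c, 0)), c), c), c)))  →  pair(p(p(p(c))), p(pair(pair(0, c), c)))   [R3 at 2.1.1.1]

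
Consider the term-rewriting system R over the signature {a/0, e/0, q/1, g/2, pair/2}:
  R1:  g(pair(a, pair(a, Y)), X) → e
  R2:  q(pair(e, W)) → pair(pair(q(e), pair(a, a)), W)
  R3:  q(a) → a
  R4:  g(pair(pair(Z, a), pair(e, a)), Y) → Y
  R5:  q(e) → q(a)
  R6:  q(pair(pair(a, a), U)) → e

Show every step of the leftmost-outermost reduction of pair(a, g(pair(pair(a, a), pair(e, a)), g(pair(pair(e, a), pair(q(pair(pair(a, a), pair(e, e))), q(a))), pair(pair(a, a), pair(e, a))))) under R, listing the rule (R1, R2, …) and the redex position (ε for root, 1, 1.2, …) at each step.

1. pair(a, g(pair(pair(a, a), pair(e, a)), g(pair(pair(e, a), pair(q(pair(pair(a, a), pair(e, e))), q(a))), pair(pair(a, a), pair(e, a)))))  →  pair(a, g(pair(pair(e, a), pair(q(pair(pair(a, a), pair(e, e))), q(a))), pair(pair(a, a), pair(e, a))))   [R4 at 2]
2. pair(a, g(pair(pair(e, a), pair(q(pair(pair(a, a), pair(e, e))), q(a))), pair(pair(a, a), pair(e, a))))  →  pair(a, g(pair(pair(e, a), pair(e, q(a))), pair(pair(a, a), pair(e, a))))   [R6 at 2.1.2.1]
3. pair(a, g(pair(pair(e, a), pair(e, q(a))), pair(pair(a, a), pair(e, a))))  →  pair(a, g(pair(pair(e, a), pair(e, a)), pair(pair(a, a), pair(e, a))))   [R3 at 2.1.2.2]
4. pair(a, g(pair(pair(e, a), pair(e, a)), pair(pair(a, a), pair(e, a))))  →  pair(a, pair(pair(a, a), pair(e, a)))   [R4 at 2]

pair(a, pair(pair(a, a), pair(e, a)))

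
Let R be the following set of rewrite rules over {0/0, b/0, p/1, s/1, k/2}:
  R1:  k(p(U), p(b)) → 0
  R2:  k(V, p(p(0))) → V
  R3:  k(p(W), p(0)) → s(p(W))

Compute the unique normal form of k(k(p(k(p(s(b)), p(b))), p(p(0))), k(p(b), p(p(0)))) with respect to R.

0

1. k(k(p(k(p(s(b)), p(b))), p(p(0))), k(p(b), p(p(0))))  →  k(p(k(p(s(b)), p(b))), k(p(b), p(p(0))))   [R2 at 1]
2. k(p(k(p(s(b)), p(b))), k(p(b), p(p(0))))  →  k(p(0), k(p(b), p(p(0))))   [R1 at 1.1]
3. k(p(0), k(p(b), p(p(0))))  →  k(p(0), p(b))   [R2 at 2]
4. k(p(0), p(b))  →  0   [R1 at ε]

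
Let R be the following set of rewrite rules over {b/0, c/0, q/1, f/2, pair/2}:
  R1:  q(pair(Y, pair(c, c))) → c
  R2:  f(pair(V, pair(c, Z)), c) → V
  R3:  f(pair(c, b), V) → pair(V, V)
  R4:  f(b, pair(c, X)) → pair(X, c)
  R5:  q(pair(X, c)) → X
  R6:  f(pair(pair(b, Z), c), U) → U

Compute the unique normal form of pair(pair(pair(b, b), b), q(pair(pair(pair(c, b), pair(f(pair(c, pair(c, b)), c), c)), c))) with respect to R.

1. pair(pair(pair(b, b), b), q(pair(pair(pair(c, b), pair(f(pair(c, pair(c, b)), c), c)), c)))  →  pair(pair(pair(b, b), b), pair(pair(c, b), pair(f(pair(c, pair(c, b)), c), c)))   [R5 at 2]
2. pair(pair(pair(b, b), b), pair(pair(c, b), pair(f(pair(c, pair(c, b)), c), c)))  →  pair(pair(pair(b, b), b), pair(pair(c, b), pair(c, c)))   [R2 at 2.2.1]

pair(pair(pair(b, b), b), pair(pair(c, b), pair(c, c)))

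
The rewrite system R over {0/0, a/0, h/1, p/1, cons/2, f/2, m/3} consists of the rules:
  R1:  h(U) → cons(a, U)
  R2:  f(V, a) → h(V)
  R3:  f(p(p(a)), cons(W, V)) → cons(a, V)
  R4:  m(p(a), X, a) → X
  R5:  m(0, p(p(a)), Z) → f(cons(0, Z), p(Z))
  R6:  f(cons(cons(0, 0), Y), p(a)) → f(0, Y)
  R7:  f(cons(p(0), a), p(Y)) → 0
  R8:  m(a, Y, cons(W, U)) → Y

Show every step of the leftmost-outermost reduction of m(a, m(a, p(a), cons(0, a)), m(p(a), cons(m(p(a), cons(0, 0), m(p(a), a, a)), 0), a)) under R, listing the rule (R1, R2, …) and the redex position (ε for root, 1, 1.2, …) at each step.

p(a)

1. m(a, m(a, p(a), cons(0, a)), m(p(a), cons(m(p(a), cons(0, 0), m(p(a), a, a)), 0), a))  →  m(a, p(a), m(p(a), cons(m(p(a), cons(0, 0), m(p(a), a, a)), 0), a))   [R8 at 2]
2. m(a, p(a), m(p(a), cons(m(p(a), cons(0, 0), m(p(a), a, a)), 0), a))  →  m(a, p(a), cons(m(p(a), cons(0, 0), m(p(a), a, a)), 0))   [R4 at 3]
3. m(a, p(a), cons(m(p(a), cons(0, 0), m(p(a), a, a)), 0))  →  p(a)   [R8 at ε]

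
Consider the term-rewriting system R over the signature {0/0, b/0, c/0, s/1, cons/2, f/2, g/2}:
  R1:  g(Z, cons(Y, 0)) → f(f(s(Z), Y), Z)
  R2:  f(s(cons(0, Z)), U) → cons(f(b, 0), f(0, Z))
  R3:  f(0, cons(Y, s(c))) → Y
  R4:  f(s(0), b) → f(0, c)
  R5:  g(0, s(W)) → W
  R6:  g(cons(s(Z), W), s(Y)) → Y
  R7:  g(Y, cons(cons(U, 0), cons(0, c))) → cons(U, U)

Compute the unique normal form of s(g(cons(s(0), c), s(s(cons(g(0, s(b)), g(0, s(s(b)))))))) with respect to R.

s(s(cons(b, s(b))))

1. s(g(cons(s(0), c), s(s(cons(g(0, s(b)), g(0, s(s(b))))))))  →  s(s(cons(g(0, s(b)), g(0, s(s(b))))))   [R6 at 1]
2. s(s(cons(g(0, s(b)), g(0, s(s(b))))))  →  s(s(cons(b, g(0, s(s(b))))))   [R5 at 1.1.1]
3. s(s(cons(b, g(0, s(s(b))))))  →  s(s(cons(b, s(b))))   [R5 at 1.1.2]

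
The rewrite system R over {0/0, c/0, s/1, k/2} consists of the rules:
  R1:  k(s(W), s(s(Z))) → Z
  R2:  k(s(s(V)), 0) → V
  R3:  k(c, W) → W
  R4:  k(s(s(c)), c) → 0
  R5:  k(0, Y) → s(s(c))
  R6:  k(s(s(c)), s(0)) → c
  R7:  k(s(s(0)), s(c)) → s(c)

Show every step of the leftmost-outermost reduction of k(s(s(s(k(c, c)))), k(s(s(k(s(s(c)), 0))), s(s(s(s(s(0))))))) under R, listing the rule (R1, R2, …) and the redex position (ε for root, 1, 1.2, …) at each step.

s(0)

1. k(s(s(s(k(c, c)))), k(s(s(k(s(s(c)), 0))), s(s(s(s(s(0)))))))  →  k(s(s(s(c))), k(s(s(k(s(s(c)), 0))), s(s(s(s(s(0)))))))   [R3 at 1.1.1.1]
2. k(s(s(s(c))), k(s(s(k(s(s(c)), 0))), s(s(s(s(s(0)))))))  →  k(s(s(s(c))), s(s(s(0))))   [R1 at 2]
3. k(s(s(s(c))), s(s(s(0))))  →  s(0)   [R1 at ε]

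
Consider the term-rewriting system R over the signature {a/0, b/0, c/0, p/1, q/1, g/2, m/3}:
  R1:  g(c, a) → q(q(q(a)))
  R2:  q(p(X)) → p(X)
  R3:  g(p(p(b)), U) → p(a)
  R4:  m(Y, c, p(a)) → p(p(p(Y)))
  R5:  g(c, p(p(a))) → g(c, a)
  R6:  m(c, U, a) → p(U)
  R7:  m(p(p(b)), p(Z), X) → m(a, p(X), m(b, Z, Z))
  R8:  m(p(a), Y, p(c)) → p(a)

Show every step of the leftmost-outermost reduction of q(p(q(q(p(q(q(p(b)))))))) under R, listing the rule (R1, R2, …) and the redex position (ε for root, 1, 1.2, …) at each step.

p(p(p(b)))

1. q(p(q(q(p(q(q(p(b))))))))  →  p(q(q(p(q(q(p(b)))))))   [R2 at ε]
2. p(q(q(p(q(q(p(b)))))))  →  p(q(p(q(q(p(b))))))   [R2 at 1.1]
3. p(q(p(q(q(p(b))))))  →  p(p(q(q(p(b)))))   [R2 at 1]
4. p(p(q(q(p(b)))))  →  p(p(q(p(b))))   [R2 at 1.1.1]
5. p(p(q(p(b))))  →  p(p(p(b)))   [R2 at 1.1]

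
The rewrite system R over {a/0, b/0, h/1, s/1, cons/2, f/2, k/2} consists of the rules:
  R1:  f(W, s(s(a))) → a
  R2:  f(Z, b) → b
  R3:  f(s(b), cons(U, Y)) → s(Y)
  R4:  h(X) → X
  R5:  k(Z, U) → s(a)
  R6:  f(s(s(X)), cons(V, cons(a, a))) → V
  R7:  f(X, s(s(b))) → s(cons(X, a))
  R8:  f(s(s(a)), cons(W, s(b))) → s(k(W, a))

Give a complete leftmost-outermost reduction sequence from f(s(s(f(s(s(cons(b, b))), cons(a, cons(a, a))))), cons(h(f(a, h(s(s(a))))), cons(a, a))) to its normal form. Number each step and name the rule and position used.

1. f(s(s(f(s(s(cons(b, b))), cons(a, cons(a, a))))), cons(h(f(a, h(s(s(a))))), cons(a, a)))  →  h(f(a, h(s(s(a)))))   [R6 at ε]
2. h(f(a, h(s(s(a)))))  →  f(a, h(s(s(a))))   [R4 at ε]
3. f(a, h(s(s(a))))  →  f(a, s(s(a)))   [R4 at 2]
4. f(a, s(s(a)))  →  a   [R1 at ε]

a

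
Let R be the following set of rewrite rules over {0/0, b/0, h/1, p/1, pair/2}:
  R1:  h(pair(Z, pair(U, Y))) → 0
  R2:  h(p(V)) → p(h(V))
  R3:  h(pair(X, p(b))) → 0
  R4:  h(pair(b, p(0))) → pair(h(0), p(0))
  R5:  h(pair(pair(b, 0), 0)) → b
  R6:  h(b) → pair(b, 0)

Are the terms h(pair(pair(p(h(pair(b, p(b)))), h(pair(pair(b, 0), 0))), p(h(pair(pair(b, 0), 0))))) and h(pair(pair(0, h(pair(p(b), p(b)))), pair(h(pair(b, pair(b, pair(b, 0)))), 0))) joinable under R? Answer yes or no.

yes — NF(t₁) = 0, NF(t₂) = 0

Reduce t₁ = h(pair(pair(p(h(pair(b, p(b)))), h(pair(pair(b, 0), 0))), p(h(pair(pair(b, 0), 0))))):
1. h(pair(pair(p(h(pair(b, p(b)))), h(pair(pair(b, 0), 0))), p(h(pair(pair(b, 0), 0)))))  →  h(pair(pair(p(0), h(pair(pair(b, 0), 0))), p(h(pair(pair(b, 0), 0)))))   [R3 at 1.1.1.1]
2. h(pair(pair(p(0), h(pair(pair(b, 0), 0))), p(h(pair(pair(b, 0), 0)))))  →  h(pair(pair(p(0), b), p(h(pair(pair(b, 0), 0)))))   [R5 at 1.1.2]
3. h(pair(pair(p(0), b), p(h(pair(pair(b, 0), 0)))))  →  h(pair(pair(p(0), b), p(b)))   [R5 at 1.2.1]
4. h(pair(pair(p(0), b), p(b)))  →  0   [R3 at ε]

Reduce t₂ = h(pair(pair(0, h(pair(p(b), p(b)))), pair(h(pair(b, pair(b, pair(b, 0)))), 0))):
1. h(pair(pair(0, h(pair(p(b), p(b)))), pair(h(pair(b, pair(b, pair(b, 0)))), 0)))  →  0   [R1 at ε]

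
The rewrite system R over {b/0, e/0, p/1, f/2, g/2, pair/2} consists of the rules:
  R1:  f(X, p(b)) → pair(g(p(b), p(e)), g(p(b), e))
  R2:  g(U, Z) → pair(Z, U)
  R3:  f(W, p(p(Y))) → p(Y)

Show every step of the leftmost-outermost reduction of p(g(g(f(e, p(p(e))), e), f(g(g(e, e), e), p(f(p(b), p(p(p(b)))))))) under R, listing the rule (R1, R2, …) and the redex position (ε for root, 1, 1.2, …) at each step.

p(pair(p(p(b)), pair(e, p(e))))

1. p(g(g(f(e, p(p(e))), e), f(g(g(e, e), e), p(f(p(b), p(p(p(b))))))))  →  p(pair(f(g(g(e, e), e), p(f(p(b), p(p(p(b)))))), g(f(e, p(p(e))), e)))   [R2 at 1]
2. p(pair(f(g(g(e, e), e), p(f(p(b), p(p(p(b)))))), g(f(e, p(p(e))), e)))  →  p(pair(f(pair(e, g(e, e)), p(f(p(b), p(p(p(b)))))), g(f(e, p(p(e))), e)))   [R2 at 1.1.1]
3. p(pair(f(pair(e, g(e, e)), p(f(p(b), p(p(p(b)))))), g(f(e, p(p(e))), e)))  →  p(pair(f(pair(e, pair(e, e)), p(f(p(b), p(p(p(b)))))), g(f(e, p(p(e))), e)))   [R2 at 1.1.1.2]
4. p(pair(f(pair(e, pair(e, e)), p(f(p(b), p(p(p(b)))))), g(f(e, p(p(e))), e)))  →  p(pair(f(pair(e, pair(e, e)), p(p(p(b)))), g(f(e, p(p(e))), e)))   [R3 at 1.1.2.1]
5. p(pair(f(pair(e, pair(e, e)), p(p(p(b)))), g(f(e, p(p(e))), e)))  →  p(pair(p(p(b)), g(f(e, p(p(e))), e)))   [R3 at 1.1]
6. p(pair(p(p(b)), g(f(e, p(p(e))), e)))  →  p(pair(p(p(b)), pair(e, f(e, p(p(e))))))   [R2 at 1.2]
7. p(pair(p(p(b)), pair(e, f(e, p(p(e))))))  →  p(pair(p(p(b)), pair(e, p(e))))   [R3 at 1.2.2]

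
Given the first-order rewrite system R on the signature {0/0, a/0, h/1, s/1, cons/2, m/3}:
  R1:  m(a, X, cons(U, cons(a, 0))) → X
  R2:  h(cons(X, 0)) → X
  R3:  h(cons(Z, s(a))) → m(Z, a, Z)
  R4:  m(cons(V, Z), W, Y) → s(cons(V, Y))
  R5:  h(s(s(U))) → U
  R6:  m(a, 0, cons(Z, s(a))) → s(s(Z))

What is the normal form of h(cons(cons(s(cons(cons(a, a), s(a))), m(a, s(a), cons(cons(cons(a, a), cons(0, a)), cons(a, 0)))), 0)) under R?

1. h(cons(cons(s(cons(cons(a, a), s(a))), m(a, s(a), cons(cons(cons(a, a), cons(0, a)), cons(a, 0)))), 0))  →  cons(s(cons(cons(a, a), s(a))), m(a, s(a), cons(cons(cons(a, a), cons(0, a)), cons(a, 0))))   [R2 at ε]
2. cons(s(cons(cons(a, a), s(a))), m(a, s(a), cons(cons(cons(a, a), cons(0, a)), cons(a, 0))))  →  cons(s(cons(cons(a, a), s(a))), s(a))   [R1 at 2]

cons(s(cons(cons(a, a), s(a))), s(a))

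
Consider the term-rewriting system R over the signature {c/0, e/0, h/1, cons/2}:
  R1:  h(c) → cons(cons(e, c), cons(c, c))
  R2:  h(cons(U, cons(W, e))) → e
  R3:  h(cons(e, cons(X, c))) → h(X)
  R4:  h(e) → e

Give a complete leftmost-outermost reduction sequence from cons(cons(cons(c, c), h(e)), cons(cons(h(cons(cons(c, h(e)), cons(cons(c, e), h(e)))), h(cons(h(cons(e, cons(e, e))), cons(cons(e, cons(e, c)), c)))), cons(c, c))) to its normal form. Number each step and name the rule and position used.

1. cons(cons(cons(c, c), h(e)), cons(cons(h(cons(cons(c, h(e)), cons(cons(c, e), h(e)))), h(cons(h(cons(e, cons(e, e))), cons(cons(e, cons(e, c)), c)))), cons(c, c)))  →  cons(cons(cons(c, c), e), cons(cons(h(cons(cons(c, h(e)), cons(cons(c, e), h(e)))), h(cons(h(cons(e, cons(e, e))), cons(cons(e, cons(e, c)), c)))), cons(c, c)))   [R4 at 1.2]
2. cons(cons(cons(c, c), e), cons(cons(h(cons(cons(c, h(e)), cons(cons(c, e), h(e)))), h(cons(h(cons(e, cons(e, e))), cons(cons(e, cons(e, c)), c)))), cons(c, c)))  →  cons(cons(cons(c, c), e), cons(cons(h(cons(cons(c, e), cons(cons(c, e), h(e)))), h(cons(h(cons(e, cons(e, e))), cons(cons(e, cons(e, c)), c)))), cons(c, c)))   [R4 at 2.1.1.1.1.2]
3. cons(cons(cons(c, c), e), cons(cons(h(cons(cons(c, e), cons(cons(c, e), h(e)))), h(cons(h(cons(e, cons(e, e))), cons(cons(e, cons(e, c)), c)))), cons(c, c)))  →  cons(cons(cons(c, c), e), cons(cons(h(cons(cons(c, e), cons(cons(c, e), e))), h(cons(h(cons(e, cons(e, e))), cons(cons(e, cons(e, c)), c)))), cons(c, c)))   [R4 at 2.1.1.1.2.2]
4. cons(cons(cons(c, c), e), cons(cons(h(cons(cons(c, e), cons(cons(c, e), e))), h(cons(h(cons(e, cons(e, e))), cons(cons(e, cons(e, c)), c)))), cons(c, c)))  →  cons(cons(cons(c, c), e), cons(cons(e, h(cons(h(cons(e, cons(e, e))), cons(cons(e, cons(e, c)), c)))), cons(c, c)))   [R2 at 2.1.1]
5. cons(cons(cons(c, c), e), cons(cons(e, h(cons(h(cons(e, cons(e, e))), cons(cons(e, cons(e, c)), c)))), cons(c, c)))  →  cons(cons(cons(c, c), e), cons(cons(e, h(cons(e, cons(cons(e, cons(e, c)), c)))), cons(c, c)))   [R2 at 2.1.2.1.1]
6. cons(cons(cons(c, c), e), cons(cons(e, h(cons(e, cons(cons(e, cons(e, c)), c)))), cons(c, c)))  →  cons(cons(cons(c, c), e), cons(cons(e, h(cons(e, cons(e, c)))), cons(c, c)))   [R3 at 2.1.2]
7. cons(cons(cons(c, c), e), cons(cons(e, h(cons(e, cons(e, c)))), cons(c, c)))  →  cons(cons(cons(c, c), e), cons(cons(e, h(e)), cons(c, c)))   [R3 at 2.1.2]
8. cons(cons(cons(c, c), e), cons(cons(e, h(e)), cons(c, c)))  →  cons(cons(cons(c, c), e), cons(cons(e, e), cons(c, c)))   [R4 at 2.1.2]

cons(cons(cons(c, c), e), cons(cons(e, e), cons(c, c)))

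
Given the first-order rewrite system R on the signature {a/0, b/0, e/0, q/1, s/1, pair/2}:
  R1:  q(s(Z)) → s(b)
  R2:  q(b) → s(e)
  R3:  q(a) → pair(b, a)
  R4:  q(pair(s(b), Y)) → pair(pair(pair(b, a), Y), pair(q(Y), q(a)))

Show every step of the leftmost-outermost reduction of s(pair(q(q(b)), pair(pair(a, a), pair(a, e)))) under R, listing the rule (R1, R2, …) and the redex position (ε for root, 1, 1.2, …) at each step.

s(pair(s(b), pair(pair(a, a), pair(a, e))))

1. s(pair(q(q(b)), pair(pair(a, a), pair(a, e))))  →  s(pair(q(s(e)), pair(pair(a, a), pair(a, e))))   [R2 at 1.1.1]
2. s(pair(q(s(e)), pair(pair(a, a), pair(a, e))))  →  s(pair(s(b), pair(pair(a, a), pair(a, e))))   [R1 at 1.1]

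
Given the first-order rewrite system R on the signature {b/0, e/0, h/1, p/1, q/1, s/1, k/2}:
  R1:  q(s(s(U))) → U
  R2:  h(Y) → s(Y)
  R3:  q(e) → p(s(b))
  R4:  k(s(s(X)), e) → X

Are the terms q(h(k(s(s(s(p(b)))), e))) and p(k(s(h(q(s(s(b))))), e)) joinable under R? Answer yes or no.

yes — NF(t₁) = p(b), NF(t₂) = p(b)

Reduce t₁ = q(h(k(s(s(s(p(b)))), e))):
1. q(h(k(s(s(s(p(b)))), e)))  →  q(s(k(s(s(s(p(b)))), e)))   [R2 at 1]
2. q(s(k(s(s(s(p(b)))), e)))  →  q(s(s(p(b))))   [R4 at 1.1]
3. q(s(s(p(b))))  →  p(b)   [R1 at ε]

Reduce t₂ = p(k(s(h(q(s(s(b))))), e)):
1. p(k(s(h(q(s(s(b))))), e))  →  p(k(s(s(q(s(s(b))))), e))   [R2 at 1.1.1]
2. p(k(s(s(q(s(s(b))))), e))  →  p(q(s(s(b))))   [R4 at 1]
3. p(q(s(s(b))))  →  p(b)   [R1 at 1]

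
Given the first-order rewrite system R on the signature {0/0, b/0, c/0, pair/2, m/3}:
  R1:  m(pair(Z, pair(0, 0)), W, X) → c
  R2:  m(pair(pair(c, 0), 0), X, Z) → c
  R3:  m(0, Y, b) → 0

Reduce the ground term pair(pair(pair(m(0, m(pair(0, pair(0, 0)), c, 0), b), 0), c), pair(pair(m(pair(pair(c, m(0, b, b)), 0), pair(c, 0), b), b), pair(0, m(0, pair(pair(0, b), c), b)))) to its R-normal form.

1. pair(pair(pair(m(0, m(pair(0, pair(0, 0)), c, 0), b), 0), c), pair(pair(m(pair(pair(c, m(0, b, b)), 0), pair(c, 0), b), b), pair(0, m(0, pair(pair(0, b), c), b))))  →  pair(pair(pair(0, 0), c), pair(pair(m(pair(pair(c, m(0, b, b)), 0), pair(c, 0), b), b), pair(0, m(0, pair(pair(0, b), c), b))))   [R3 at 1.1.1]
2. pair(pair(pair(0, 0), c), pair(pair(m(pair(pair(c, m(0, b, b)), 0), pair(c, 0), b), b), pair(0, m(0, pair(pair(0, b), c), b))))  →  pair(pair(pair(0, 0), c), pair(pair(m(pair(pair(c, 0), 0), pair(c, 0), b), b), pair(0, m(0, pair(pair(0, b), c), b))))   [R3 at 2.1.1.1.1.2]
3. pair(pair(pair(0, 0), c), pair(pair(m(pair(pair(c, 0), 0), pair(c, 0), b), b), pair(0, m(0, pair(pair(0, b), c), b))))  →  pair(pair(pair(0, 0), c), pair(pair(c, b), pair(0, m(0, pair(pair(0, b), c), b))))   [R2 at 2.1.1]
4. pair(pair(pair(0, 0), c), pair(pair(c, b), pair(0, m(0, pair(pair(0, b), c), b))))  →  pair(pair(pair(0, 0), c), pair(pair(c, b), pair(0, 0)))   [R3 at 2.2.2]

pair(pair(pair(0, 0), c), pair(pair(c, b), pair(0, 0)))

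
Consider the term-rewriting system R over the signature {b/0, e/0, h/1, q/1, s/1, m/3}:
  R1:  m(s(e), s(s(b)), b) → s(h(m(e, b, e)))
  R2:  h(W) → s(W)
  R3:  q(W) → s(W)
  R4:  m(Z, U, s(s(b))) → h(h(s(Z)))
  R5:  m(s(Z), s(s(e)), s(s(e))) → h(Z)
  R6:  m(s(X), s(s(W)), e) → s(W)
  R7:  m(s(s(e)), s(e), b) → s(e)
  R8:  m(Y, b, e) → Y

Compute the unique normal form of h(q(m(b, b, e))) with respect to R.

1. h(q(m(b, b, e)))  →  s(q(m(b, b, e)))   [R2 at ε]
2. s(q(m(b, b, e)))  →  s(s(m(b, b, e)))   [R3 at 1]
3. s(s(m(b, b, e)))  →  s(s(b))   [R8 at 1.1]

s(s(b))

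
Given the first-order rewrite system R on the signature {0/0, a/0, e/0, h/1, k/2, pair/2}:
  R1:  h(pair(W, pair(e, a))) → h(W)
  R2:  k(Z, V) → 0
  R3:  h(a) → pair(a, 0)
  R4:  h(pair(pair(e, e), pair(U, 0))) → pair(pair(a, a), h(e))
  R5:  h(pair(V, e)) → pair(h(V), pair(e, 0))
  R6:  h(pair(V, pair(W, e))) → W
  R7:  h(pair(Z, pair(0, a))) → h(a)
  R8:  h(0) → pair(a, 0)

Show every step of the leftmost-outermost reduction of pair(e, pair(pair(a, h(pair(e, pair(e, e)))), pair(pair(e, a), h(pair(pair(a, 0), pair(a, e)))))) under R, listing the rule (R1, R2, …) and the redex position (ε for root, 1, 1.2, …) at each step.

pair(e, pair(pair(a, e), pair(pair(e, a), a)))

1. pair(e, pair(pair(a, h(pair(e, pair(e, e)))), pair(pair(e, a), h(pair(pair(a, 0), pair(a, e))))))  →  pair(e, pair(pair(a, e), pair(pair(e, a), h(pair(pair(a, 0), pair(a, e))))))   [R6 at 2.1.2]
2. pair(e, pair(pair(a, e), pair(pair(e, a), h(pair(pair(a, 0), pair(a, e))))))  →  pair(e, pair(pair(a, e), pair(pair(e, a), a)))   [R6 at 2.2.2]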